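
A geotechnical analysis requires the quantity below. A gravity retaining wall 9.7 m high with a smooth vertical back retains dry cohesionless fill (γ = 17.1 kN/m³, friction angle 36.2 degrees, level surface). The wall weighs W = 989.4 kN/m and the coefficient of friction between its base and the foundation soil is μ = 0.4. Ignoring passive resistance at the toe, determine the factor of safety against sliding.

1.91

K_a = tan²(45° − 36.2°/2) = 0.2574.
P_a = ½K_aγH² = 0.5×0.2574×17.1×9.7² = 207.1 kN/m, acting at H/3 = 3.233 m above the base.
FS_sliding = μW / P_a = 0.4×989.4 / 207.1 = 1.911.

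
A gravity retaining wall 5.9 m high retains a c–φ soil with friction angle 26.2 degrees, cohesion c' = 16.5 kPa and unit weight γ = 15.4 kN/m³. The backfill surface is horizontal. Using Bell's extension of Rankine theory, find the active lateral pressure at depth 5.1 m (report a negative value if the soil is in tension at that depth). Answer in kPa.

9.89 kPa

K_a = (1 − sin φ)/(1 + sin φ) = 0.3874.
σ_a = K_a γ z − 2c√K_a = 0.3874×15.4×5.1 − 2×16.5×0.6224 = 9.889 kPa.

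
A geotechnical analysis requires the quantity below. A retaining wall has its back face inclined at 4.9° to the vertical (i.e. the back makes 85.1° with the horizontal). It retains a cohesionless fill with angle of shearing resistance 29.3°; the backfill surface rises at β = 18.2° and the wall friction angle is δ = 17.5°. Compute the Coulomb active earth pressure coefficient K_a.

0.464

K_a = sin²(α+φ) / [sin²α · sin(α−δ) · (1 + √{sin(φ+δ)sin(φ−β) / (sin(α−δ)sin(α+β))})²].
With α = 85.1°, φ = 29.3°, δ = 17.5°, β = 18.2°: K_a = 0.4644.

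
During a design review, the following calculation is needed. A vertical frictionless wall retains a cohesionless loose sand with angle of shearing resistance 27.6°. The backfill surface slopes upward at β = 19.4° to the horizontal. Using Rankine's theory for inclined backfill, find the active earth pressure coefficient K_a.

0.462

K_a = cos β · (cos β − √(cos²β − cos²φ)) / (cos β + √(cos²β − cos²φ)).
cos β = 0.9432, cos φ = 0.8862, √(cos²β − cos²φ) = 0.3230.
K_a = 0.9432 × (0.9432 − 0.3230)/(0.9432 + 0.3230) = 0.4620.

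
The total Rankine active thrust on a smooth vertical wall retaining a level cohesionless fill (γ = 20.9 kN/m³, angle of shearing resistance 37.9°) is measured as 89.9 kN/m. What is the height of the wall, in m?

6.00 m

K_a = 0.2389. P_a = ½ K_a γ H² ⇒ H = √(2P_a/(K_a γ)).
H = √(2×89.9/(0.2389×20.9)) = 6.000 m.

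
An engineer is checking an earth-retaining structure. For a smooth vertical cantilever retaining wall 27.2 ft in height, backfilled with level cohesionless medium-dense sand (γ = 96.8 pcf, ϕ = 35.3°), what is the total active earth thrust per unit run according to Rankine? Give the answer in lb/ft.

K_a = tan²(45° − φ/2) = 0.2675.
P_a = ½ K_a γ H² = 0.5 × 0.2675 × 96.8 × 27.2² = 9580 lb/ft.

9580 lb/ft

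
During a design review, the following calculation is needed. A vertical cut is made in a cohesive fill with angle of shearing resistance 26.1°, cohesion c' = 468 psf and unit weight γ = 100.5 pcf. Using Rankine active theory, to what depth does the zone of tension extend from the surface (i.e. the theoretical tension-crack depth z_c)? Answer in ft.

14.9 ft

K_a = tan²(45° − 26.1°/2) = 0.3889; √K_a = 0.6237.
The active pressure is zero where K_a γ z = 2c√K_a, so z_c = 2c/(γ√K_a) = 2×468/(100.5×0.6237) = 14.93 ft.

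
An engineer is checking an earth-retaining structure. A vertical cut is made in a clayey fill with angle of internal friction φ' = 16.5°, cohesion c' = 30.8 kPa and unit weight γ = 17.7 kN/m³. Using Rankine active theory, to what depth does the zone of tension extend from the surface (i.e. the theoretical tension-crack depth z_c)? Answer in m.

4.66 m

K_a = tan²(45° − 16.5°/2) = 0.5576; √K_a = 0.7467.
The active pressure is zero where K_a γ z = 2c√K_a, so z_c = 2c/(γ√K_a) = 2×30.8/(17.7×0.7467) = 4.661 m.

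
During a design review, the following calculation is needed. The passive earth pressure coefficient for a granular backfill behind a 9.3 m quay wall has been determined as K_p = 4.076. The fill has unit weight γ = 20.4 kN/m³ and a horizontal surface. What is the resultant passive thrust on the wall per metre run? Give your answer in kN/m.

3600 kN/m

P = ½ K_p γ H² = 0.5 × 4.076 × 20.4 × 9.3² = 3596 kN/m.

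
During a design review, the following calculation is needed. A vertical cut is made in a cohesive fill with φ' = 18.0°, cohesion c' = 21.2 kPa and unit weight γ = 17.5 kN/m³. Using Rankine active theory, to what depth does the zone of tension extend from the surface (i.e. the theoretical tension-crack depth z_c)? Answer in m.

K_a = tan²(45° − 18.0°/2) = 0.5279; √K_a = 0.7265.
The active pressure is zero where K_a γ z = 2c√K_a, so z_c = 2c/(γ√K_a) = 2×21.2/(17.5×0.7265) = 3.335 m.

3.33 m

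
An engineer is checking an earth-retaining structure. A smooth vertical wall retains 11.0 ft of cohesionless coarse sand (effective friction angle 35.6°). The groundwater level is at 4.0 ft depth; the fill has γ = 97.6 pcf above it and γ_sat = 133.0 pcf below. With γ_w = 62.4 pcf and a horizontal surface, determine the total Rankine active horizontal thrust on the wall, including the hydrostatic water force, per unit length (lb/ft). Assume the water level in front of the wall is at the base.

K_a = tan²(45° − φ/2) = 0.2641.
γ' = 133.0 − 62.4 = 70.60 pcf. Depth below WT = 7.0 ft.
σ'_h at WT = K_a γ d_w = 103.1 psf; at base = 103.1 + K_a γ' × 7.0 = 233.6 psf.
P₁ (0–4.0 ft) = ½×103.1×4.0 = 206.2. P₂ (4.0–11.0 ft) = ½(103.1+233.6)×7.0 = 1179.
P_w = ½ γ_w h₂² = 0.5×62.4×7.0² = 1529. Total = 206.2+1179+1529 = 2914 lb/ft.

2910 lb/ft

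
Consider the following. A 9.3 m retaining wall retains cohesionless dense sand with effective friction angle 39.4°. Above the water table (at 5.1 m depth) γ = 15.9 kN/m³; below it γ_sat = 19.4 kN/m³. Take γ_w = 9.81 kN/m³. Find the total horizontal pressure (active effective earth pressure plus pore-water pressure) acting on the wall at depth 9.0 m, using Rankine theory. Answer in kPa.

64.7 kPa

K_a = (1 − sin φ)/(1 + sin φ) = 0.2234.
γ' = 19.4 − 9.81 = 9.590 kN/m³.
Effective vertical stress at 9.0 m: σ'_v = 15.9×5.1 + 9.590×3.90 = 118.5 kPa.
σ'_h = K_a σ'_v = 0.2234 × 118.5 = 26.48 kPa; u = γ_w × 3.90 = 38.26 kPa.
Total σ_h = 26.48 + 38.26 = 64.74 kPa.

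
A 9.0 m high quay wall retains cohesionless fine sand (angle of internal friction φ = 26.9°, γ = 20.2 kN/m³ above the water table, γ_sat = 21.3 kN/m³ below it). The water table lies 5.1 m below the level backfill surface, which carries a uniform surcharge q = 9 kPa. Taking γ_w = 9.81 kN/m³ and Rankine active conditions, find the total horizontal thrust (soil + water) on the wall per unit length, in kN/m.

K_a = tan²(45° − φ/2) = 0.3770.
γ' = 21.3 − 9.81 = 11.49 kN/m³. h₂ = H − d_w = 3.9 m.
σ'_h: at surface K_a·q = 3.393; at WT K_a(q+γd_w) = 42.23; at base K_a(q+γd_w+γ'h₂) = 59.13 kPa.
P₁ = ½(3.393+42.23)×5.1 = 116.3; P₂ = ½(42.23+59.13)×3.9 = 197.6; P_w = ½γ_w h₂² = 74.61.
Total = 116.3+197.6+74.61 = 388.6 kN/m.

389 kN/m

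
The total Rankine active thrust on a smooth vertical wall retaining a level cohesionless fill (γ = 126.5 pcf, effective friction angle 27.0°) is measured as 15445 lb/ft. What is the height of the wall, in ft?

25.5 ft

K_a = 0.3755. P_a = ½ K_a γ H² ⇒ H = √(2P_a/(K_a γ)).
H = √(2×15445/(0.3755×126.5)) = 25.50 ft.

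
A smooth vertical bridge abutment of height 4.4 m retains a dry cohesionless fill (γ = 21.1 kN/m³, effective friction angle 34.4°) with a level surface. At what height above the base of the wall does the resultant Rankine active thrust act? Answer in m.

K_a = 0.2780.
The pressure distribution is triangular, so the resultant acts at H/3 above the base = 4.4/3 = 1.467 m.

1.47 m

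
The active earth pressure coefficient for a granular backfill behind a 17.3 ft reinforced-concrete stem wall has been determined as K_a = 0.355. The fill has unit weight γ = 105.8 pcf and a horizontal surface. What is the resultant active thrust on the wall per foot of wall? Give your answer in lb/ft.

P = ½ K_a γ H² = 0.5 × 0.355 × 105.8 × 17.3² = 5621 lb/ft.

5620 lb/ft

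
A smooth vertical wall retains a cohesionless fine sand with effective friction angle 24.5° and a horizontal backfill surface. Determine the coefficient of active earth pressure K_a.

0.414

K_a = (1 − sin φ)/(1 + sin φ) = (1 − sin 24.5°)/(1 + sin 24.5°) = 0.4137.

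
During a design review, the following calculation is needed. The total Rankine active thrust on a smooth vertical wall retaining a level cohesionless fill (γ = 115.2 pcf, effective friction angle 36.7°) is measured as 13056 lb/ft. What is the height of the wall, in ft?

30.0 ft

K_a = 0.2519. P_a = ½ K_a γ H² ⇒ H = √(2P_a/(K_a γ)).
H = √(2×13056/(0.2519×115.2)) = 30.00 ft.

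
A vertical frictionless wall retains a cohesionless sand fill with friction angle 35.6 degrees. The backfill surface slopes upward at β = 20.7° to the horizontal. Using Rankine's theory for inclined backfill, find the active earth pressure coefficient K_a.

0.316

K_a = cos β · (cos β − √(cos²β − cos²φ)) / (cos β + √(cos²β − cos²φ)).
cos β = 0.9354, cos φ = 0.8131, √(cos²β − cos²φ) = 0.4625.
K_a = 0.9354 × (0.9354 − 0.4625)/(0.9354 + 0.4625) = 0.3165.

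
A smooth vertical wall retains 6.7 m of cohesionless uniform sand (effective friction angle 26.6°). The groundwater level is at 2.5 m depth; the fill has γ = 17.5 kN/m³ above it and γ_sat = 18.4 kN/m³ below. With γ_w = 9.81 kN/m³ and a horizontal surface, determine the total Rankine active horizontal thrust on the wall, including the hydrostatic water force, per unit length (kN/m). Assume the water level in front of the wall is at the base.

K_a = tan²(45° − φ/2) = 0.3814.
γ' = 18.4 − 9.81 = 8.590 kN/m³. Depth below WT = 4.2 m.
σ'_h at WT = K_a γ d_w = 16.69 kPa; at base = 16.69 + K_a γ' × 4.2 = 30.45 kPa.
P₁ (0–2.5 m) = ½×16.69×2.5 = 20.86. P₂ (2.5–6.7 m) = ½(16.69+30.45)×4.2 = 98.99.
P_w = ½ γ_w h₂² = 0.5×9.81×4.2² = 86.52. Total = 20.86+98.99+86.52 = 206.4 kN/m.

206 kN/m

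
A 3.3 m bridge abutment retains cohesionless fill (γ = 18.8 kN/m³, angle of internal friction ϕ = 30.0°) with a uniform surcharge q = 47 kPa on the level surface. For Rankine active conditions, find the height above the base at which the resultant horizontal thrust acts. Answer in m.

K_a = 0.3333.
Triangular part P₁ = ½K_aγH² = 34.12 at H/3 = 1.100 m; rectangular part P₂ = K_a q H = 51.70 at H/2 = 1.650 m.
ȳ = (P₁·1.100 + P₂·1.650)/(P₁+P₂) = 1.431 m.

1.43 m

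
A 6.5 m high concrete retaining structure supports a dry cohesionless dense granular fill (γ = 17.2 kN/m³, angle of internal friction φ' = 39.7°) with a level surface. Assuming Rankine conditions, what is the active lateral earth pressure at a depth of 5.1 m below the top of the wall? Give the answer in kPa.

K_a = (1 − sin φ)/(1 + sin φ) = 0.2204.
σ_h = K_a γ z = 0.2204 × 17.2 × 5.1 = 19.34 kPa.

19.3 kPa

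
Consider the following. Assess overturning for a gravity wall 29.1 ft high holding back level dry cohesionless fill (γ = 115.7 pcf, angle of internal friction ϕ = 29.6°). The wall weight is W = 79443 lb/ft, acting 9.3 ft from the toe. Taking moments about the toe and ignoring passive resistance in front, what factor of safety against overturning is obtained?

K_a = tan²(45° − 29.6°/2) = 0.3387.
P_a = ½K_aγH² = 0.5×0.3387×115.7×29.1² = 16590 lb/ft, acting at H/3 = 9.700 ft above the base.
Overturning moment M_o = P_a × H/3 = 16590 × 9.700 = 161000.
Resisting moment M_r = W × 9.3 = 79443 × 9.3 = 738800.
FS_overturning = M_r/M_o = 738800/161000 = 4.590.

4.59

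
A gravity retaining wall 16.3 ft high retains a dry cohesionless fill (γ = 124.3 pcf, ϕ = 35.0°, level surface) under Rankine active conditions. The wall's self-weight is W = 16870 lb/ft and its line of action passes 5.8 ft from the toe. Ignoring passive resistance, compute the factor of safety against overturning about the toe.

4.02

K_a = tan²(45° − 35.0°/2) = 0.2710.
P_a = ½K_aγH² = 0.5×0.2710×124.3×16.3² = 4475 lb/ft, acting at H/3 = 5.433 ft above the base.
Overturning moment M_o = P_a × H/3 = 4475 × 5.433 = 24310.
Resisting moment M_r = W × 5.8 = 16870 × 5.8 = 97850.
FS_overturning = M_r/M_o = 97850/24310 = 4.024.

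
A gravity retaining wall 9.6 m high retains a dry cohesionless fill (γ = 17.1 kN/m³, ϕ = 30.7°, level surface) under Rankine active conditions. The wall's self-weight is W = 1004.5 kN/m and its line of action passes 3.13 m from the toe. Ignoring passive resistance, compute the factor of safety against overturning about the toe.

3.85

K_a = tan²(45° − 30.7°/2) = 0.3240.
P_a = ½K_aγH² = 0.5×0.3240×17.1×9.6² = 255.3 kN/m, acting at H/3 = 3.200 m above the base.
Overturning moment M_o = P_a × H/3 = 255.3 × 3.200 = 817.0.
Resisting moment M_r = W × 3.13 = 1004.5 × 3.13 = 3144.
FS_overturning = M_r/M_o = 3144/817.0 = 3.848.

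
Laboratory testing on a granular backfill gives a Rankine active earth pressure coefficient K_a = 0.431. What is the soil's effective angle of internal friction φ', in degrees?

23.4°

K_a = tan²(45° − φ/2) ⇒ 45° − φ/2 = arctan(√0.431) = 33.29°.
φ = 2(45° − 33.29°) = 23.43°.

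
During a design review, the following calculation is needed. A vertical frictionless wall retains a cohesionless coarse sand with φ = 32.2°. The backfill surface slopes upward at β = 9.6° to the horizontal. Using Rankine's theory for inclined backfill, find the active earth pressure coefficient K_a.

0.317

K_a = cos β · (cos β − √(cos²β − cos²φ)) / (cos β + √(cos²β − cos²φ)).
cos β = 0.9860, cos φ = 0.8462, √(cos²β − cos²φ) = 0.5061.
K_a = 0.9860 × (0.9860 − 0.5061)/(0.9860 + 0.5061) = 0.3171.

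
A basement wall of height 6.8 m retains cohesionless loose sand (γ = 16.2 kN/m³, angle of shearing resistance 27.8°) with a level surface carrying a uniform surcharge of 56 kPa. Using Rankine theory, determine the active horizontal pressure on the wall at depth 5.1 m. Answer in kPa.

K_a = (1 − sin φ)/(1 + sin φ) = 0.3639.
σ_v = γz + q = 16.2 × 5.1 + 56 = 138.6 kPa.
σ_h = K_a σ_v = 0.3639 × 138.6 = 50.44 kPa.

50.4 kPa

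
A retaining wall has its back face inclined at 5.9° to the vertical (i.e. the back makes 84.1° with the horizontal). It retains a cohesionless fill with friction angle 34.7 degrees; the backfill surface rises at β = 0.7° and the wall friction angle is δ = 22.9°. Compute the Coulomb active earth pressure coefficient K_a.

K_a = sin²(α+φ) / [sin²α · sin(α−δ) · (1 + √{sin(φ+δ)sin(φ−β) / (sin(α−δ)sin(α+β))})²].
With α = 84.1°, φ = 34.7°, δ = 22.9°, β = 0.7°: K_a = 0.2940.

0.294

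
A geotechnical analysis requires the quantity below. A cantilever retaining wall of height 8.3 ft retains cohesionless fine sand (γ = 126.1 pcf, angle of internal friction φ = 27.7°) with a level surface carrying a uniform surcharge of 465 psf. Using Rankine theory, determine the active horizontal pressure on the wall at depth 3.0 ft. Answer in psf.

308 psf

K_a = (1 − sin φ)/(1 + sin φ) = 0.3653.
σ_v = γz + q = 126.1 × 3.0 + 465 = 843.3 psf.
σ_h = K_a σ_v = 0.3653 × 843.3 = 308.1 psf.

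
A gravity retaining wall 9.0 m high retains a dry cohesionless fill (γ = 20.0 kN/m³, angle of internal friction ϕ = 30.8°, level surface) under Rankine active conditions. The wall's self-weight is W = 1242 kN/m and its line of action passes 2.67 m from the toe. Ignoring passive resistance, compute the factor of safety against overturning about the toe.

4.23

K_a = tan²(45° − 30.8°/2) = 0.3227.
P_a = ½K_aγH² = 0.5×0.3227×20.0×9.0² = 261.4 kN/m, acting at H/3 = 3.000 m above the base.
Overturning moment M_o = P_a × H/3 = 261.4 × 3.000 = 784.2.
Resisting moment M_r = W × 2.67 = 1242 × 2.67 = 3316.
FS_overturning = M_r/M_o = 3316/784.2 = 4.229.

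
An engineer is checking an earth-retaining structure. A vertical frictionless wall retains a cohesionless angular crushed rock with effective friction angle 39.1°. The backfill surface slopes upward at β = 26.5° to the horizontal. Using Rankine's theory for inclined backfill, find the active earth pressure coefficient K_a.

0.300

K_a = cos β · (cos β − √(cos²β − cos²φ)) / (cos β + √(cos²β − cos²φ)).
cos β = 0.8949, cos φ = 0.7760, √(cos²β − cos²φ) = 0.4457.
K_a = 0.8949 × (0.8949 − 0.4457)/(0.8949 + 0.4457) = 0.2999.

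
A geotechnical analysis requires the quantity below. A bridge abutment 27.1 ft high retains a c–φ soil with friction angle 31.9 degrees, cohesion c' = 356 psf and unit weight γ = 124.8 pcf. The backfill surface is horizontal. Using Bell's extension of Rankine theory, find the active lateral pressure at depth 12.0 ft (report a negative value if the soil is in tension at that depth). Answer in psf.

66.6 psf

K_a = (1 − sin φ)/(1 + sin φ) = 0.3085.
σ_a = K_a γ z − 2c√K_a = 0.3085×124.8×12.0 − 2×356×0.5555 = 66.57 psf.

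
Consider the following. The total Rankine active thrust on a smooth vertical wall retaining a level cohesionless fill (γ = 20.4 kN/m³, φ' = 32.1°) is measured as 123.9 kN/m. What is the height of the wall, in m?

6.30 m

K_a = 0.3060. P_a = ½ K_a γ H² ⇒ H = √(2P_a/(K_a γ)).
H = √(2×123.9/(0.3060×20.4)) = 6.301 m.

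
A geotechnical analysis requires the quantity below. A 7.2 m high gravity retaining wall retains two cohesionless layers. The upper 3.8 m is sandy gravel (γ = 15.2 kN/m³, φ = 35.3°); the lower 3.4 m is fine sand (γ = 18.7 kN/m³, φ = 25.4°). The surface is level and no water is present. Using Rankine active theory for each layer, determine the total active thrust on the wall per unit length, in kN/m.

151 kN/m

K_a1 = tan²(45°−35.3°/2) = 0.2675; K_a2 = tan²(45°−25.4°/2) = 0.3996.
Layer 1: σ at base = K_a1 γ₁ h₁ = 15.45 kPa; P₁ = ½×15.45×3.8 = 29.36.
Layer 2: σ_v at top = γ₁h₁ = 57.76; σ_h top = K_a2×57.76 = 23.08; σ_h base = K_a2×(57.76+18.7×3.4) = 48.49.
P₂ = ½(23.08+48.49)×3.4 = 121.7. Total P_a = 29.36+121.7 = 151.0 kN/m.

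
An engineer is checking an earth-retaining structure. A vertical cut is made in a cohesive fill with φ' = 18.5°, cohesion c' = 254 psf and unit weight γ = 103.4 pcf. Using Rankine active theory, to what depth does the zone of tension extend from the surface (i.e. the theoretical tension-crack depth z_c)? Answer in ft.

K_a = tan²(45° − 18.5°/2) = 0.5183; √K_a = 0.7199.
The active pressure is zero where K_a γ z = 2c√K_a, so z_c = 2c/(γ√K_a) = 2×254/(103.4×0.7199) = 6.825 ft.

6.82 ft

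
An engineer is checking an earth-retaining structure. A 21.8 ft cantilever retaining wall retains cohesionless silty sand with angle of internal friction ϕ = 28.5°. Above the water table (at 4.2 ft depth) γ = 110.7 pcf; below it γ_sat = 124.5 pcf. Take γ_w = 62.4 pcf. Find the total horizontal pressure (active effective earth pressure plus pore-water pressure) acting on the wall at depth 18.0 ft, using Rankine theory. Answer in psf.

K_a = (1 − sin φ)/(1 + sin φ) = 0.3540.
γ' = 124.5 − 62.4 = 62.10 pcf.
Effective vertical stress at 18.0 ft: σ'_v = 110.7×4.2 + 62.10×13.8 = 1322 psf.
σ'_h = K_a σ'_v = 0.3540 × 1322 = 467.9 psf; u = γ_w × 13.8 = 861.1 psf.
Total σ_h = 467.9 + 861.1 = 1329 psf.

1330 psf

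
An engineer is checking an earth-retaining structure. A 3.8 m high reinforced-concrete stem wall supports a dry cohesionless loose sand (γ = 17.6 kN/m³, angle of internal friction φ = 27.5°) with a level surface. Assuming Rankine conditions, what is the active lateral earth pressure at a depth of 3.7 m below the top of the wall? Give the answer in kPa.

24.0 kPa

K_a = (1 − sin φ)/(1 + sin φ) = 0.3682.
σ_h = K_a γ z = 0.3682 × 17.6 × 3.7 = 23.98 kPa.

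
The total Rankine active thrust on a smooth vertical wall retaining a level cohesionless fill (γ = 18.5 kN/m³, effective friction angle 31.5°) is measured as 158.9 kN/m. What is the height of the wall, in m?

K_a = 0.3136. P_a = ½ K_a γ H² ⇒ H = √(2P_a/(K_a γ)).
H = √(2×158.9/(0.3136×18.5)) = 7.401 m.

7.40 m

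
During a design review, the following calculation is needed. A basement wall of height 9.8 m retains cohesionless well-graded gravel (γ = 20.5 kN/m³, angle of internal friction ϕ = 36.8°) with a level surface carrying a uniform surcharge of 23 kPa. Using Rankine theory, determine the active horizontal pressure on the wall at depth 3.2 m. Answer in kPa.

22.2 kPa

K_a = (1 − sin φ)/(1 + sin φ) = 0.2508.
σ_v = γz + q = 20.5 × 3.2 + 23 = 88.60 kPa.
σ_h = K_a σ_v = 0.2508 × 88.60 = 22.22 kPa.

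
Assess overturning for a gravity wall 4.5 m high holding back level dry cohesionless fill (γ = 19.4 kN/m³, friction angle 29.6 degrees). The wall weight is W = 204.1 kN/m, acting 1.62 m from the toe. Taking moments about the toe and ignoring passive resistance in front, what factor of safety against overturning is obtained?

3.31

K_a = tan²(45° − 29.6°/2) = 0.3387.
P_a = ½K_aγH² = 0.5×0.3387×19.4×4.5² = 66.54 kN/m, acting at H/3 = 1.500 m above the base.
Overturning moment M_o = P_a × H/3 = 66.54 × 1.500 = 99.81.
Resisting moment M_r = W × 1.62 = 204.1 × 1.62 = 330.6.
FS_overturning = M_r/M_o = 330.6/99.81 = 3.313.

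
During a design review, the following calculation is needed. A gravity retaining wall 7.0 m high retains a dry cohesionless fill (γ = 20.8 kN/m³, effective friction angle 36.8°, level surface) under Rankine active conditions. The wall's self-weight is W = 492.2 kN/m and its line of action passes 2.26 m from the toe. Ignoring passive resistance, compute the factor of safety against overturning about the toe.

3.73

K_a = tan²(45° − 36.8°/2) = 0.2508.
P_a = ½K_aγH² = 0.5×0.2508×20.8×7.0² = 127.8 kN/m, acting at H/3 = 2.333 m above the base.
Overturning moment M_o = P_a × H/3 = 127.8 × 2.333 = 298.2.
Resisting moment M_r = W × 2.26 = 492.2 × 2.26 = 1112.
FS_overturning = M_r/M_o = 1112/298.2 = 3.731.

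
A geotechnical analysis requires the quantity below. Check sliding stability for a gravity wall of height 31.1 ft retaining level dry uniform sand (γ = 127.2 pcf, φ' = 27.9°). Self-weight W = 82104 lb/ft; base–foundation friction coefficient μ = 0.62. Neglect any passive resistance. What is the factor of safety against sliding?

2.28

K_a = tan²(45° − 27.9°/2) = 0.3625.
P_a = ½K_aγH² = 0.5×0.3625×127.2×31.1² = 22300 lb/ft, acting at H/3 = 10.37 ft above the base.
FS_sliding = μW / P_a = 0.62×82104 / 22300 = 2.283.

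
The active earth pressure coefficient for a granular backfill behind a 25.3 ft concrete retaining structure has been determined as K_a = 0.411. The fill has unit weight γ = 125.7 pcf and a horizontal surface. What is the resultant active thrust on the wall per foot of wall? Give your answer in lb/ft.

P = ½ K_a γ H² = 0.5 × 0.411 × 125.7 × 25.3² = 16530 lb/ft.

16500 lb/ft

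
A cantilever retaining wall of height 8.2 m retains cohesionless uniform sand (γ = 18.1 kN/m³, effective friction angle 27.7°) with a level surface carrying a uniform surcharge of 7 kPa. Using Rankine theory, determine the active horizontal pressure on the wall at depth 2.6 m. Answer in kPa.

19.8 kPa

K_a = (1 − sin φ)/(1 + sin φ) = 0.3653.
σ_v = γz + q = 18.1 × 2.6 + 7 = 54.06 kPa.
σ_h = K_a σ_v = 0.3653 × 54.06 = 19.75 kPa.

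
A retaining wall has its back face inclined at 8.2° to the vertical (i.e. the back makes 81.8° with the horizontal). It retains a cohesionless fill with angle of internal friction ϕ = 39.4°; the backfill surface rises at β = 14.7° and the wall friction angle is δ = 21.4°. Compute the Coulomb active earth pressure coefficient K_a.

K_a = sin²(α+φ) / [sin²α · sin(α−δ) · (1 + √{sin(φ+δ)sin(φ−β) / (sin(α−δ)sin(α+β))})²].
With α = 81.8°, φ = 39.4°, δ = 21.4°, β = 14.7°: K_a = 0.3156.

0.316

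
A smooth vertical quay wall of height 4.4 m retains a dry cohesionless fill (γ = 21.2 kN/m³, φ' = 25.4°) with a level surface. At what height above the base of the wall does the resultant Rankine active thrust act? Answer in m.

K_a = 0.3996.
The pressure distribution is triangular, so the resultant acts at H/3 above the base = 4.4/3 = 1.467 m.

1.47 m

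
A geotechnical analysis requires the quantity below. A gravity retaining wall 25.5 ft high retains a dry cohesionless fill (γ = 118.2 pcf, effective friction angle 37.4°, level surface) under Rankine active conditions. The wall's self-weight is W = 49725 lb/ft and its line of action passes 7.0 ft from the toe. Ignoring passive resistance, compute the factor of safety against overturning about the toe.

4.36

K_a = tan²(45° − 37.4°/2) = 0.2443.
P_a = ½K_aγH² = 0.5×0.2443×118.2×25.5² = 9387 lb/ft, acting at H/3 = 8.500 ft above the base.
Overturning moment M_o = P_a × H/3 = 9387 × 8.500 = 79790.
Resisting moment M_r = W × 7.0 = 49725 × 7.0 = 348100.
FS_overturning = M_r/M_o = 348100/79790 = 4.362.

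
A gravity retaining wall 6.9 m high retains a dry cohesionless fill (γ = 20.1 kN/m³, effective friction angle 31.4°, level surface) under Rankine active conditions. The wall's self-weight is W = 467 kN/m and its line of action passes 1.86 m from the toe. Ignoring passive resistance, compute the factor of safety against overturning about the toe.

K_a = tan²(45° − 31.4°/2) = 0.3149.
P_a = ½K_aγH² = 0.5×0.3149×20.1×6.9² = 150.7 kN/m, acting at H/3 = 2.300 m above the base.
Overturning moment M_o = P_a × H/3 = 150.7 × 2.300 = 346.6.
Resisting moment M_r = W × 1.86 = 467 × 1.86 = 868.6.
FS_overturning = M_r/M_o = 868.6/346.6 = 2.506.

2.51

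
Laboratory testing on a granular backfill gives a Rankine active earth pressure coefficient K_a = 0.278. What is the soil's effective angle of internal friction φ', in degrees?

K_a = tan²(45° − φ/2) ⇒ 45° − φ/2 = arctan(√0.278) = 27.80°.
φ = 2(45° − 27.80°) = 34.40°.

34.4°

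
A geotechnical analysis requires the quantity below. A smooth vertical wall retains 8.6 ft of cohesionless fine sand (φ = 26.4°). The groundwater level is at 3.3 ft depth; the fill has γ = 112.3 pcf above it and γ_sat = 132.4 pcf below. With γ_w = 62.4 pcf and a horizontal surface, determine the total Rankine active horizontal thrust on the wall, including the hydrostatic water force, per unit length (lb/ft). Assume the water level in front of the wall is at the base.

2240 lb/ft

K_a = tan²(45° − φ/2) = 0.3844.
γ' = 132.4 − 62.4 = 70.00 pcf. Depth below WT = 5.3 ft.
σ'_h at WT = K_a γ d_w = 142.5 psf; at base = 142.5 + K_a γ' × 5.3 = 285.1 psf.
P₁ (0–3.3 ft) = ½×142.5×3.3 = 235.1. P₂ (3.3–8.6 ft) = ½(142.5+285.1)×5.3 = 1133.
P_w = ½ γ_w h₂² = 0.5×62.4×5.3² = 876.4. Total = 235.1+1133+876.4 = 2245 lb/ft.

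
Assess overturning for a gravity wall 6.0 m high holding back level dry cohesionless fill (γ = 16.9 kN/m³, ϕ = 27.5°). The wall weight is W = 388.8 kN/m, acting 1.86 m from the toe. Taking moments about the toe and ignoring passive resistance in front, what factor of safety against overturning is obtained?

3.23

K_a = tan²(45° − 27.5°/2) = 0.3682.
P_a = ½K_aγH² = 0.5×0.3682×16.9×6.0² = 112.0 kN/m, acting at H/3 = 2.000 m above the base.
Overturning moment M_o = P_a × H/3 = 112.0 × 2.000 = 224.0.
Resisting moment M_r = W × 1.86 = 388.8 × 1.86 = 723.2.
FS_overturning = M_r/M_o = 723.2/224.0 = 3.228.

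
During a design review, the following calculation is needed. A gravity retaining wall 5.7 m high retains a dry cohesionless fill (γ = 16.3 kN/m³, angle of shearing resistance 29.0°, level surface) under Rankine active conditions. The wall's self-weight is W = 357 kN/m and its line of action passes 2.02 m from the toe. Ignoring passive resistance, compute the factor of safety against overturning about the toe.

K_a = tan²(45° − 29.0°/2) = 0.3470.
P_a = ½K_aγH² = 0.5×0.3470×16.3×5.7² = 91.88 kN/m, acting at H/3 = 1.900 m above the base.
Overturning moment M_o = P_a × H/3 = 91.88 × 1.900 = 174.6.
Resisting moment M_r = W × 2.02 = 357 × 2.02 = 721.1.
FS_overturning = M_r/M_o = 721.1/174.6 = 4.131.

4.13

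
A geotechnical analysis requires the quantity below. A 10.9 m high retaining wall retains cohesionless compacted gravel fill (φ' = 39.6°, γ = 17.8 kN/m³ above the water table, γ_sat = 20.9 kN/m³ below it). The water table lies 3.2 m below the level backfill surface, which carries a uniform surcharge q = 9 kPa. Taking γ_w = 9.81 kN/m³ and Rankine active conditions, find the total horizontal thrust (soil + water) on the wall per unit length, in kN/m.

503 kN/m

K_a = tan²(45° − φ/2) = 0.2214.
γ' = 20.9 − 9.81 = 11.09 kN/m³. h₂ = H − d_w = 7.7 m.
σ'_h: at surface K_a·q = 1.993; at WT K_a(q+γd_w) = 14.61; at base K_a(q+γd_w+γ'h₂) = 33.51 kPa.
P₁ = ½(1.993+14.61)×3.2 = 26.56; P₂ = ½(14.61+33.51)×7.7 = 185.3; P_w = ½γ_w h₂² = 290.8.
Total = 26.56+185.3+290.8 = 502.6 kN/m.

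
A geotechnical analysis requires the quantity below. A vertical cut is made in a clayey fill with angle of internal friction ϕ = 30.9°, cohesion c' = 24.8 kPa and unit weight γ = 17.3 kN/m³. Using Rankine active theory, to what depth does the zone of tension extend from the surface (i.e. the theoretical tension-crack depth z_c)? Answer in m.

5.06 m

K_a = tan²(45° − 30.9°/2) = 0.3214; √K_a = 0.5669.
The active pressure is zero where K_a γ z = 2c√K_a, so z_c = 2c/(γ√K_a) = 2×24.8/(17.3×0.5669) = 5.057 m.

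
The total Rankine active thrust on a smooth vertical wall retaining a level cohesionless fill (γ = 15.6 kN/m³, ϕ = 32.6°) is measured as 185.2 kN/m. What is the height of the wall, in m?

K_a = 0.2997. P_a = ½ K_a γ H² ⇒ H = √(2P_a/(K_a γ)).
H = √(2×185.2/(0.2997×15.6)) = 8.900 m.

8.90 m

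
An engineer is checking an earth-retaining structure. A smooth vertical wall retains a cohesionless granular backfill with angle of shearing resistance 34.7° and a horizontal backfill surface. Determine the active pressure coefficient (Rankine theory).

K_a = (1 − sin φ)/(1 + sin φ) = (1 − sin 34.7°)/(1 + sin 34.7°) = 0.2745.

0.274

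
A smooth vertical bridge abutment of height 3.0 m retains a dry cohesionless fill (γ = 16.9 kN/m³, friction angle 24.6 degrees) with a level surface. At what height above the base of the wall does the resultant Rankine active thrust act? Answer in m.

1.00 m

K_a = 0.4121.
The pressure distribution is triangular, so the resultant acts at H/3 above the base = 3.0/3 = 1.000 m.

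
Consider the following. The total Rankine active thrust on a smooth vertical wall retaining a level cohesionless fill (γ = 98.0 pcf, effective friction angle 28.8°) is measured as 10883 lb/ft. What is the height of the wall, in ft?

K_a = 0.3498. P_a = ½ K_a γ H² ⇒ H = √(2P_a/(K_a γ)).
H = √(2×10883/(0.3498×98.0)) = 25.20 ft.

25.2 ft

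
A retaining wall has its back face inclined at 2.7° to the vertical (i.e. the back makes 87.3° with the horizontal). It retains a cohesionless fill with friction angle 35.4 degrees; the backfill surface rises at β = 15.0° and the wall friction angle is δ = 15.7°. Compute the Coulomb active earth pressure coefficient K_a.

0.315

K_a = sin²(α+φ) / [sin²α · sin(α−δ) · (1 + √{sin(φ+δ)sin(φ−β) / (sin(α−δ)sin(α+β))})²].
With α = 87.3°, φ = 35.4°, δ = 15.7°, β = 15.0°: K_a = 0.3150.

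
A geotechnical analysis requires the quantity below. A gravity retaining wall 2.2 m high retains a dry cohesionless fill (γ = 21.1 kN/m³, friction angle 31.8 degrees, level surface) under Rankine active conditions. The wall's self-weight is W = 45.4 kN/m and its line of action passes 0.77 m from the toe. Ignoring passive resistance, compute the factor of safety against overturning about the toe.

3.01

K_a = tan²(45° − 31.8°/2) = 0.3098.
P_a = ½K_aγH² = 0.5×0.3098×21.1×2.2² = 15.82 kN/m, acting at H/3 = 0.7333 m above the base.
Overturning moment M_o = P_a × H/3 = 15.82 × 0.7333 = 11.60.
Resisting moment M_r = W × 0.77 = 45.4 × 0.77 = 34.96.
FS_overturning = M_r/M_o = 34.96/11.60 = 3.014.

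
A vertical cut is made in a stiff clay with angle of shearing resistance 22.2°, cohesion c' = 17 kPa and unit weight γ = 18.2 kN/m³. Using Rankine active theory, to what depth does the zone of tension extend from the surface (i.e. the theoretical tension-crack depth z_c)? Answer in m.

2.78 m

K_a = tan²(45° − 22.2°/2) = 0.4515; √K_a = 0.6720.
The active pressure is zero where K_a γ z = 2c√K_a, so z_c = 2c/(γ√K_a) = 2×17/(18.2×0.6720) = 2.780 m.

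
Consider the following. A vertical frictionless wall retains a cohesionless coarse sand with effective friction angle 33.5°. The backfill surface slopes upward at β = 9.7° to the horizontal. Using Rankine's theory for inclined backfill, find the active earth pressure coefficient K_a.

0.300

K_a = cos β · (cos β − √(cos²β − cos²φ)) / (cos β + √(cos²β − cos²φ)).
cos β = 0.9857, cos φ = 0.8339, √(cos²β − cos²φ) = 0.5256.
K_a = 0.9857 × (0.9857 − 0.5256)/(0.9857 + 0.5256) = 0.3001.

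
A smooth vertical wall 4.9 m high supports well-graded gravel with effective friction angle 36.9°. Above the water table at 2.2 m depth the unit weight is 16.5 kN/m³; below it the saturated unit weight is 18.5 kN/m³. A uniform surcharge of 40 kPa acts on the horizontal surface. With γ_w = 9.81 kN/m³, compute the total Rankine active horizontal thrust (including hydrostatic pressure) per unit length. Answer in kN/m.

127 kN/m

K_a = tan²(45° − φ/2) = 0.2497.
γ' = 18.5 − 9.81 = 8.690 kN/m³. h₂ = H − d_w = 2.7 m.
σ'_h: at surface K_a·q = 9.987; at WT K_a(q+γd_w) = 19.05; at base K_a(q+γd_w+γ'h₂) = 24.91 kPa.
P₁ = ½(9.987+19.05)×2.2 = 31.94; P₂ = ½(19.05+24.91)×2.7 = 59.34; P_w = ½γ_w h₂² = 35.76.
Total = 31.94+59.34+35.76 = 127.0 kN/m.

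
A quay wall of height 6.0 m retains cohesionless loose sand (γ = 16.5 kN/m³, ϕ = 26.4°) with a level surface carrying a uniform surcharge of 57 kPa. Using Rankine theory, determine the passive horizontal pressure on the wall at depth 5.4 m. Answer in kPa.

380 kPa

K_p = (1 + sin φ)/(1 − sin φ) = 2.601.
σ_v = γz + q = 16.5 × 5.4 + 57 = 146.1 kPa.
σ_h = K_p σ_v = 2.601 × 146.1 = 380.0 kPa.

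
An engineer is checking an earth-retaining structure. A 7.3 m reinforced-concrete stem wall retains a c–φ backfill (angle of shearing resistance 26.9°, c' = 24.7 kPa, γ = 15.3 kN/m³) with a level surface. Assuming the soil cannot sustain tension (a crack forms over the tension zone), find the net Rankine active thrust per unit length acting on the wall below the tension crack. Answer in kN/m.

K_a = 0.3770; √K_a = 0.6140.
Tension-crack depth z_c = 2c/(γ√K_a) = 2×24.7/(15.3×0.6140) = 5.259 m.
σ_a at base = K_a γ H − 2c√K_a = 0.3770×15.3×7.3 − 2×24.7×0.6140 = 11.78 kPa.
P_a = ½ × 11.78 × (H − z_c) = 0.5×11.78×2.041 = 12.02 kN/m.

12.0 kN/m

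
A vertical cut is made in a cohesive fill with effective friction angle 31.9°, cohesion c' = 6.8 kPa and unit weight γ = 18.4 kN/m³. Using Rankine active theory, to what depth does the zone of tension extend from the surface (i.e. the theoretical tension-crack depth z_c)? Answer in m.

K_a = tan²(45° − 31.9°/2) = 0.3085; √K_a = 0.5555.
The active pressure is zero where K_a γ z = 2c√K_a, so z_c = 2c/(γ√K_a) = 2×6.8/(18.4×0.5555) = 1.331 m.

1.33 m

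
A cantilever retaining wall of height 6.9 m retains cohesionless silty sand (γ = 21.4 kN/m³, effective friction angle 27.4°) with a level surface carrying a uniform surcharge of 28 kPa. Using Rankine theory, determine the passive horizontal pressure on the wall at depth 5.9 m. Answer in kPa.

K_p = (1 + sin φ)/(1 − sin φ) = 2.705.
σ_v = γz + q = 21.4 × 5.9 + 28 = 154.3 kPa.
σ_h = K_p σ_v = 2.705 × 154.3 = 417.3 kPa.

417 kPa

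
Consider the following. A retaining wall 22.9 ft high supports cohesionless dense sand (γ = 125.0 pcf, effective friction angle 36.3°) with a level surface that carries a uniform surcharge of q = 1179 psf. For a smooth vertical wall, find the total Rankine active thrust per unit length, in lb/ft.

K_a = tan²(45° − φ/2) = 0.2563.
Soil triangle: ½ K_a γ H² = 0.5×0.2563×125.0×22.9² = 8399 lb/ft.
Surcharge rectangle: K_a q H = 0.2563×1179×22.9 = 6919 lb/ft.
Total = 8399 + 6919 = 15320 lb/ft.

15300 lb/ft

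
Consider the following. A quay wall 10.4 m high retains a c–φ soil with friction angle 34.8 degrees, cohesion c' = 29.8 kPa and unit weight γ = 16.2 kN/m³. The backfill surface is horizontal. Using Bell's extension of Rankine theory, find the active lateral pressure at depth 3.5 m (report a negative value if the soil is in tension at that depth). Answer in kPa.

-15.7 kPa

K_a = (1 − sin φ)/(1 + sin φ) = 0.2733.
σ_a = K_a γ z − 2c√K_a = 0.2733×16.2×3.5 − 2×29.8×0.5228 = -15.66 kPa.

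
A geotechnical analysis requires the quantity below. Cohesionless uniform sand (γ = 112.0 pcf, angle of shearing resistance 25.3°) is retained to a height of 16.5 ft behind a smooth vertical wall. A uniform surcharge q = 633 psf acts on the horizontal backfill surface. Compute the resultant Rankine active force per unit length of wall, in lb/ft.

10300 lb/ft

K_a = tan²(45° − φ/2) = 0.4012.
Soil triangle: ½ K_a γ H² = 0.5×0.4012×112.0×16.5² = 6117 lb/ft.
Surcharge rectangle: K_a q H = 0.4012×633×16.5 = 4190 lb/ft.
Total = 6117 + 4190 = 10310 lb/ft.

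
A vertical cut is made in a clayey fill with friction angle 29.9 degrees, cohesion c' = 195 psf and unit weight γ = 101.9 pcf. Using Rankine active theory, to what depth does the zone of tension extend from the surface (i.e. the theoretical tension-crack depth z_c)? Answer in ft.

K_a = tan²(45° − 29.9°/2) = 0.3347; √K_a = 0.5785.
The active pressure is zero where K_a γ z = 2c√K_a, so z_c = 2c/(γ√K_a) = 2×195/(101.9×0.5785) = 6.616 ft.

6.62 ft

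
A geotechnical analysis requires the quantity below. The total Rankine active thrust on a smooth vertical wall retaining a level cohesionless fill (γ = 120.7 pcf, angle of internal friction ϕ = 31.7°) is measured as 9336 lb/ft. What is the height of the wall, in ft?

K_a = 0.3111. P_a = ½ K_a γ H² ⇒ H = √(2P_a/(K_a γ)).
H = √(2×9336/(0.3111×120.7)) = 22.30 ft.

22.3 ft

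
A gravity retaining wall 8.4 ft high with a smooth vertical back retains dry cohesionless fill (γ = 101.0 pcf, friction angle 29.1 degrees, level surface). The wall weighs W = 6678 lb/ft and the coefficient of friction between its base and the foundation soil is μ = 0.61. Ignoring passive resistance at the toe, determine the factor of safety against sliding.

3.31

K_a = tan²(45° − 29.1°/2) = 0.3456.
P_a = ½K_aγH² = 0.5×0.3456×101.0×8.4² = 1231 lb/ft, acting at H/3 = 2.800 ft above the base.
FS_sliding = μW / P_a = 0.61×6678 / 1231 = 3.308.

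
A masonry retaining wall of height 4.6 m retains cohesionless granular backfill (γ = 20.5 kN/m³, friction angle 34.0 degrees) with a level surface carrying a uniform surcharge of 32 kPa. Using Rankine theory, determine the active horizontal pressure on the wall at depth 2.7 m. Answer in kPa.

K_a = (1 − sin φ)/(1 + sin φ) = 0.2827.
σ_v = γz + q = 20.5 × 2.7 + 32 = 87.35 kPa.
σ_h = K_a σ_v = 0.2827 × 87.35 = 24.70 kPa.

24.7 kPa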